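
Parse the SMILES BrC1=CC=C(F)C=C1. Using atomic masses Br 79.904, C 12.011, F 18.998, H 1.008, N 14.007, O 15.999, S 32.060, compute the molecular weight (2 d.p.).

First, the molecular formula is C6H4BrF (counting implicit H from valence).
  Br: 1 × 79.904 = 79.904
  C: 6 × 12.011 = 72.066
  F: 1 × 18.998 = 18.998
  H: 4 × 1.008 = 4.032
Sum: 1×79.904 + 6×12.011 + 1×18.998 + 4×1.008 = 175.000 → 175.00 g/mol.

175.00 g/mol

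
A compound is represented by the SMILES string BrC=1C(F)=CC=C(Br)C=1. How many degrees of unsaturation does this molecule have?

Degree of unsaturation = (number of rings) + (number of π bonds).
Ring closures in the SMILES: 1.
π bonds: 3 double bonds (each 1 DoU) → 3 DoU from unsaturation.
Total DoU = 1 + 3 = 4.

4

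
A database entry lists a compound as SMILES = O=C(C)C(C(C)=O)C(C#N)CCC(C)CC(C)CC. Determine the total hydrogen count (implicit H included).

27

Walk through each heavy atom and fill implicit hydrogens from standard valence (C 4, N 3, O 2, S 2, halogen 1):
  atom 1: O, bond orders sum to 2 (valence 2) → 0 H
  atom 2: C, bond orders sum to 4 (valence 4) → 0 H
  atom 3: C, bond orders sum to 1 (valence 4) → 3 H
  atom 4: C, bond orders sum to 3 (valence 4) → 1 H
  atom 5: C, bond orders sum to 4 (valence 4) → 0 H
  atom 6: C, bond orders sum to 1 (valence 4) → 3 H
  atom 7: O, bond orders sum to 2 (valence 2) → 0 H
  atom 8: C, bond orders sum to 3 (valence 4) → 1 H
  atom 9: C, bond orders sum to 4 (valence 4) → 0 H
  atom 10: N, bond orders sum to 3 (valence 3) → 0 H
  atom 11: C, bond orders sum to 2 (valence 4) → 2 H
  atom 12: C, bond orders sum to 2 (valence 4) → 2 H
  atom 13: C, bond orders sum to 3 (valence 4) → 1 H
  atom 14: C, bond orders sum to 1 (valence 4) → 3 H
  atom 15: C, bond orders sum to 2 (valence 4) → 2 H
  atom 16: C, bond orders sum to 3 (valence 4) → 1 H
  atom 17: C, bond orders sum to 1 (valence 4) → 3 H
  atom 18: C, bond orders sum to 2 (valence 4) → 2 H
  atom 19: C, bond orders sum to 1 (valence 4) → 3 H
Total hydrogens: 27.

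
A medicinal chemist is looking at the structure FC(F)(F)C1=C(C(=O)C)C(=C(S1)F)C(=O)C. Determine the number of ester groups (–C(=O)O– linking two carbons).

0

Scan the SMILES for the ester motif — none present.
Groups that are present: 2 ketone.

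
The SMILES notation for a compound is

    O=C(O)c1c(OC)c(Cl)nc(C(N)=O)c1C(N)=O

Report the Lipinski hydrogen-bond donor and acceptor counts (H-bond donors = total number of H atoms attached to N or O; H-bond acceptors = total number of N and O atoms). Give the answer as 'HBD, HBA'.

Donors: find every N or O and count the H atoms it carries.
  atom 1 (O): bond orders sum to 2 → 0 H
  atom 3 (O): bond orders sum to 1 → 1 H
  atom 6 (O): bond orders sum to 2 → 0 H
  atom 10 (N): bond orders sum to 3 → 0 H
  atom 13 (N): bond orders sum to 1 → 2 H
  atom 14 (O): bond orders sum to 2 → 0 H
  atom 17 (N): bond orders sum to 1 → 2 H
  atom 18 (O): bond orders sum to 2 → 0 H
Lipinski HBD = 5.
Acceptors: N atoms = 3, O atoms = 5 → HBA = 8.

5, 8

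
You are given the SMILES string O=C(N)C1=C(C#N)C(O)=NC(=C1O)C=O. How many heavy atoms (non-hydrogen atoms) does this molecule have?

Every atom symbol written in the SMILES (organic subset) is one heavy atom; implicit H are not written.
Heavy atoms by element → C:8, N:3, O:4.
Total: 15.

15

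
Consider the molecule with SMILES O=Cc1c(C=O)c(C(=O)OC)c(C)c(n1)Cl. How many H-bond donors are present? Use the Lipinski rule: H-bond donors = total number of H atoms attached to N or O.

Donors: find every N or O and count the H atoms it carries.
  atom 1 (O): bond orders sum to 2 → 0 H
  atom 6 (O): bond orders sum to 2 → 0 H
  atom 9 (O): bond orders sum to 2 → 0 H
  atom 10 (O): bond orders sum to 2 → 0 H
  atom 15 (N): bond orders sum to 3 → 0 H
Lipinski HBD = 0.

0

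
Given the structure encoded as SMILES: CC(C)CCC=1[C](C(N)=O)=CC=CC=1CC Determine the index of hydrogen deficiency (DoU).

5

Degree of unsaturation = (number of rings) + (number of π bonds).
Ring closures in the SMILES: 1.
π bonds: 4 double bonds (each 1 DoU) → 4 DoU from unsaturation.
Total DoU = 1 + 4 = 5.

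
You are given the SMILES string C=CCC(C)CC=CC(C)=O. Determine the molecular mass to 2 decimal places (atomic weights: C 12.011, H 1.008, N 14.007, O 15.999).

First, the molecular formula is C10H16O (counting implicit H from valence).
  C: 10 × 12.011 = 120.110
  H: 16 × 1.008 = 16.128
  O: 1 × 15.999 = 15.999
Sum: 10×12.011 + 16×1.008 + 1×15.999 = 152.237 → 152.24 g/mol.

152.24 g/mol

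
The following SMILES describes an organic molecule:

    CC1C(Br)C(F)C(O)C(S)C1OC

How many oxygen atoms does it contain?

Scan the SMILES for O atoms (remember two-letter symbols like Cl and Br are single atoms).
Oxygen count: 2.

2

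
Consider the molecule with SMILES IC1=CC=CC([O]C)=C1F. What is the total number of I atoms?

1

Scan the SMILES for I atoms (remember two-letter symbols like Cl and Br are single atoms).
Iodine count: 1.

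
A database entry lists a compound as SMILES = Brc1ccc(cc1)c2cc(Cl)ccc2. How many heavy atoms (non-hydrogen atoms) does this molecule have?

14

Every atom symbol written in the SMILES (organic subset) is one heavy atom; implicit H are not written.
Heavy atoms by element → Br:1, C:12, Cl:1.
Total: 14.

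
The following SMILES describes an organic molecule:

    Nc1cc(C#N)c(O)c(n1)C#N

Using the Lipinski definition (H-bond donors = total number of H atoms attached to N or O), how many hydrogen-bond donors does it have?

3

Donors: find every N or O and count the H atoms it carries.
  atom 1 (N): bond orders sum to 1 → 2 H
  atom 6 (N): bond orders sum to 3 → 0 H
  atom 8 (O): bond orders sum to 1 → 1 H
  atom 10 (N): bond orders sum to 3 → 0 H
  atom 12 (N): bond orders sum to 3 → 0 H
Lipinski HBD = 3.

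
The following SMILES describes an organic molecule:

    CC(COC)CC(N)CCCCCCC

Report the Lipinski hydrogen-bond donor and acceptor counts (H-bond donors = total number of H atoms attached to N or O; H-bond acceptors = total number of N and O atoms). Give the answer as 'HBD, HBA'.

Donors: find every N or O and count the H atoms it carries.
  atom 4 (O): bond orders sum to 2 → 0 H
  atom 8 (N): bond orders sum to 1 → 2 H
Lipinski HBD = 2.
Acceptors: N atoms = 1, O atoms = 1 → HBA = 2.

2, 2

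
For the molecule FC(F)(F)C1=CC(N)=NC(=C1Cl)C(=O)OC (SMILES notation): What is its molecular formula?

C8H6ClF3N2O2

Walk through each heavy atom and fill implicit hydrogens from standard valence (C 4, N 3, O 2, S 2, halogen 1):
  atom 1: F (halogen, monovalent) → 0 H
  atom 2: C, bond orders sum to 4 (valence 4) → 0 H
  atom 3: F (halogen, monovalent) → 0 H
  atom 4: F (halogen, monovalent) → 0 H
  atom 5: C, bond orders sum to 4 (valence 4) → 0 H
  atom 6: C, bond orders sum to 3 (valence 4) → 1 H
  atom 7: C, bond orders sum to 4 (valence 4) → 0 H
  atom 8: N, bond orders sum to 1 (valence 3) → 2 H
  atom 9: N, bond orders sum to 3 (valence 3) → 0 H
  atom 10: C, bond orders sum to 4 (valence 4) → 0 H
  atom 11: C, bond orders sum to 4 (valence 4) → 0 H
  atom 12: Cl (halogen, monovalent) → 0 H
  atom 13: C, bond orders sum to 4 (valence 4) → 0 H
  atom 14: O, bond orders sum to 2 (valence 2) → 0 H
  atom 15: O, bond orders sum to 2 (valence 2) → 0 H
  atom 16: C, bond orders sum to 1 (valence 4) → 3 H
Totals → C:8, H:6, Cl:1, F:3, N:2, O:2.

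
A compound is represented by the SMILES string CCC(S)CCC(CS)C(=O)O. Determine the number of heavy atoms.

12

Every atom symbol written in the SMILES (organic subset) is one heavy atom; implicit H are not written.
Heavy atoms by element → C:8, O:2, S:2.
Total: 12.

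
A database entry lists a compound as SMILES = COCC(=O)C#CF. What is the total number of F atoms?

1

Scan the SMILES for F atoms (remember two-letter symbols like Cl and Br are single atoms).
Fluorine count: 1.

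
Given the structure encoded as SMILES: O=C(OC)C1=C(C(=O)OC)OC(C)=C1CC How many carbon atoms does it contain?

Count every carbon token in the SMILES (each C, including those in ring-closure positions and inside branches).
Carbon count: 11.

11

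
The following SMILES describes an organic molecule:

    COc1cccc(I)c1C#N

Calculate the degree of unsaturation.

Molecular formula: C8H6INO.
DoU = (2C + 2 + N − H − X) / 2, where X is the halogen count and O/S are ignored.
    = (2·8 + 2 + 1 − 6 − 1) / 2 = 12 / 2 = 6.

6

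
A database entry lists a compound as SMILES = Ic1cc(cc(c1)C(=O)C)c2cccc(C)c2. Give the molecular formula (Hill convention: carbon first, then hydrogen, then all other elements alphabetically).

Walk through each heavy atom and fill implicit hydrogens from standard valence (C 4, N 3, O 2, S 2, halogen 1); for lowercase aromatic atoms, an aromatic c carries 1 H when it has two neighbours and 0 H with three, and aromatic n carries 0 H:
  atom 1: I (halogen, monovalent) → 0 H
  atom 2: aromatic c, 3 neighbours → 0 H
  atom 3: aromatic c, 2 neighbours → 1 H
  atom 4: aromatic c, 3 neighbours → 0 H
  atom 5: aromatic c, 2 neighbours → 1 H
  atom 6: aromatic c, 3 neighbours → 0 H
  atom 7: aromatic c, 2 neighbours → 1 H
  atom 8: C, bond orders sum to 4 (valence 4) → 0 H
  atom 9: O, bond orders sum to 2 (valence 2) → 0 H
  atom 10: C, bond orders sum to 1 (valence 4) → 3 H
  atom 11: aromatic c, 3 neighbours → 0 H
  atom 12: aromatic c, 2 neighbours → 1 H
  atom 13: aromatic c, 2 neighbours → 1 H
  atom 14: aromatic c, 2 neighbours → 1 H
  atom 15: aromatic c, 3 neighbours → 0 H
  atom 16: C, bond orders sum to 1 (valence 4) → 3 H
  atom 17: aromatic c, 2 neighbours → 1 H
Totals → C:15, H:13, I:1, O:1.
In Hill order: C15H13IO.

C15H13IO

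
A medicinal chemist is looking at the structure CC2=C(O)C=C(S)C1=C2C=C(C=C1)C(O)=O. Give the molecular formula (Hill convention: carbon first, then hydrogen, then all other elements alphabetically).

Walk through each heavy atom and fill implicit hydrogens from standard valence (C 4, N 3, O 2, S 2, halogen 1):
  atom 1: C, bond orders sum to 1 (valence 4) → 3 H
  atom 2: C, bond orders sum to 4 (valence 4) → 0 H
  atom 3: C, bond orders sum to 4 (valence 4) → 0 H
  atom 4: O, bond orders sum to 1 (valence 2) → 1 H
  atom 5: C, bond orders sum to 3 (valence 4) → 1 H
  atom 6: C, bond orders sum to 4 (valence 4) → 0 H
  atom 7: S, bond orders sum to 1 (valence 2) → 1 H
  atom 8: C, bond orders sum to 4 (valence 4) → 0 H
  atom 9: C, bond orders sum to 4 (valence 4) → 0 H
  atom 10: C, bond orders sum to 3 (valence 4) → 1 H
  atom 11: C, bond orders sum to 4 (valence 4) → 0 H
  atom 12: C, bond orders sum to 3 (valence 4) → 1 H
  atom 13: C, bond orders sum to 3 (valence 4) → 1 H
  atom 14: C, bond orders sum to 4 (valence 4) → 0 H
  atom 15: O, bond orders sum to 1 (valence 2) → 1 H
  atom 16: O, bond orders sum to 2 (valence 2) → 0 H
Totals → C:12, H:10, O:3, S:1.

C12H10O3S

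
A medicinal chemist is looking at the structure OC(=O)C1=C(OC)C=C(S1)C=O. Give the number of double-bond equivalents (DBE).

5

Molecular formula: C7H6O4S.
DoU = (2C + 2 + N − H − X) / 2, where X is the halogen count and O/S are ignored.
    = (2·7 + 2 + 0 − 6 − 0) / 2 = 10 / 2 = 5.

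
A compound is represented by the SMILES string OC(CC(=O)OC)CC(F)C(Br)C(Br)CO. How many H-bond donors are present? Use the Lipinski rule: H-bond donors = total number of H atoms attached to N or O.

2

Donors: find every N or O and count the H atoms it carries.
  atom 1 (O): bond orders sum to 1 → 1 H
  atom 5 (O): bond orders sum to 2 → 0 H
  atom 6 (O): bond orders sum to 2 → 0 H
  atom 16 (O): bond orders sum to 1 → 1 H
Lipinski HBD = 2.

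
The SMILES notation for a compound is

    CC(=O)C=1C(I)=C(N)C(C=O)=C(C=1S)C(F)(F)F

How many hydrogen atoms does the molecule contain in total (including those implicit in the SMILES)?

Walk through each heavy atom and fill implicit hydrogens from standard valence (C 4, N 3, O 2, S 2, halogen 1):
  atom 1: C, bond orders sum to 1 (valence 4) → 3 H
  atom 2: C, bond orders sum to 4 (valence 4) → 0 H
  atom 3: O, bond orders sum to 2 (valence 2) → 0 H
  atom 4: C, bond orders sum to 4 (valence 4) → 0 H
  atom 5: C, bond orders sum to 4 (valence 4) → 0 H
  atom 6: I (halogen, monovalent) → 0 H
  atom 7: C, bond orders sum to 4 (valence 4) → 0 H
  atom 8: N, bond orders sum to 1 (valence 3) → 2 H
  atom 9: C, bond orders sum to 4 (valence 4) → 0 H
  atom 10: C, bond orders sum to 3 (valence 4) → 1 H
  atom 11: O, bond orders sum to 2 (valence 2) → 0 H
  atom 12: C, bond orders sum to 4 (valence 4) → 0 H
  atom 13: C, bond orders sum to 4 (valence 4) → 0 H
  atom 14: S, bond orders sum to 1 (valence 2) → 1 H
  atom 15: C, bond orders sum to 4 (valence 4) → 0 H
  atom 16: F (halogen, monovalent) → 0 H
  atom 17: F (halogen, monovalent) → 0 H
  atom 18: F (halogen, monovalent) → 0 H
Total hydrogens: 7.

7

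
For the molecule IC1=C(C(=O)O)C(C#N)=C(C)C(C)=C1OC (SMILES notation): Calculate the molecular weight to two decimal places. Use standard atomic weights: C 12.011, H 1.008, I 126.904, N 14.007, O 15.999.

First, the molecular formula is C11H10INO3 (counting implicit H from valence).
  C: 11 × 12.011 = 132.121
  H: 10 × 1.008 = 10.080
  I: 1 × 126.904 = 126.904
  N: 1 × 14.007 = 14.007
  O: 3 × 15.999 = 47.997
Sum: 11×12.011 + 10×1.008 + 1×126.904 + 1×14.007 + 3×15.999 = 331.109 → 331.11 g/mol.

331.11 g/mol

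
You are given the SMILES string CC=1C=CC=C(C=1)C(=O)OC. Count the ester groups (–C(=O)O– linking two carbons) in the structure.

1

The ester motif appears at heavy-atom position 8 in the SMILES.
Ester count: 1.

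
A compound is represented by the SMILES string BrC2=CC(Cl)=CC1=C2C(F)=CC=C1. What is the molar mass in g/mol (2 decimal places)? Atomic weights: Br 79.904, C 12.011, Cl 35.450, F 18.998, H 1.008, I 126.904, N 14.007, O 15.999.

First, the molecular formula is C10H5BrClF (counting implicit H from valence).
  Br: 1 × 79.904 = 79.904
  C: 10 × 12.011 = 120.110
  Cl: 1 × 35.450 = 35.450
  F: 1 × 18.998 = 18.998
  H: 5 × 1.008 = 5.040
Sum: 1×79.904 + 10×12.011 + 1×35.450 + 1×18.998 + 5×1.008 = 259.502 → 259.50 g/mol.

259.50 g/mol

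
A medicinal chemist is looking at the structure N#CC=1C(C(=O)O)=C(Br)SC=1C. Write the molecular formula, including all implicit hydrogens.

Walk through each heavy atom and fill implicit hydrogens from standard valence (C 4, N 3, O 2, S 2, halogen 1):
  atom 1: N, bond orders sum to 3 (valence 3) → 0 H
  atom 2: C, bond orders sum to 4 (valence 4) → 0 H
  atom 3: C, bond orders sum to 4 (valence 4) → 0 H
  atom 4: C, bond orders sum to 4 (valence 4) → 0 H
  atom 5: C, bond orders sum to 4 (valence 4) → 0 H
  atom 6: O, bond orders sum to 2 (valence 2) → 0 H
  atom 7: O, bond orders sum to 1 (valence 2) → 1 H
  atom 8: C, bond orders sum to 4 (valence 4) → 0 H
  atom 9: Br (halogen, monovalent) → 0 H
  atom 10: S, bond orders sum to 2 (valence 2) → 0 H
  atom 11: C, bond orders sum to 4 (valence 4) → 0 H
  atom 12: C, bond orders sum to 1 (valence 4) → 3 H
Totals → C:7, H:4, Br:1, N:1, O:2, S:1.

C7H4BrNO2S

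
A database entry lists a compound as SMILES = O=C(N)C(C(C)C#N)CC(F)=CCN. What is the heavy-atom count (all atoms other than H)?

14

Every atom symbol written in the SMILES (organic subset) is one heavy atom; implicit H are not written.
Heavy atoms by element → C:9, F:1, N:3, O:1.
Total: 14.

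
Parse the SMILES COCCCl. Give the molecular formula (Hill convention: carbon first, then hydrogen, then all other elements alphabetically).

C3H7ClO

Walk through each heavy atom and fill implicit hydrogens from standard valence (C 4, N 3, O 2, S 2, halogen 1):
  atom 1: C, bond orders sum to 1 (valence 4) → 3 H
  atom 2: O, bond orders sum to 2 (valence 2) → 0 H
  atom 3: C, bond orders sum to 2 (valence 4) → 2 H
  atom 4: C, bond orders sum to 2 (valence 4) → 2 H
  atom 5: Cl (halogen, monovalent) → 0 H
Totals → C:3, H:7, Cl:1, O:1.
In Hill order: C3H7ClO.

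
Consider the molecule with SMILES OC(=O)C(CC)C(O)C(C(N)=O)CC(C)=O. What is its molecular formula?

Walk through each heavy atom and fill implicit hydrogens from standard valence (C 4, N 3, O 2, S 2, halogen 1):
  atom 1: O, bond orders sum to 1 (valence 2) → 1 H
  atom 2: C, bond orders sum to 4 (valence 4) → 0 H
  atom 3: O, bond orders sum to 2 (valence 2) → 0 H
  atom 4: C, bond orders sum to 3 (valence 4) → 1 H
  atom 5: C, bond orders sum to 2 (valence 4) → 2 H
  atom 6: C, bond orders sum to 1 (valence 4) → 3 H
  atom 7: C, bond orders sum to 3 (valence 4) → 1 H
  atom 8: O, bond orders sum to 1 (valence 2) → 1 H
  atom 9: C, bond orders sum to 3 (valence 4) → 1 H
  atom 10: C, bond orders sum to 4 (valence 4) → 0 H
  atom 11: N, bond orders sum to 1 (valence 3) → 2 H
  atom 12: O, bond orders sum to 2 (valence 2) → 0 H
  atom 13: C, bond orders sum to 2 (valence 4) → 2 H
  atom 14: C, bond orders sum to 4 (valence 4) → 0 H
  atom 15: C, bond orders sum to 1 (valence 4) → 3 H
  atom 16: O, bond orders sum to 2 (valence 2) → 0 H
Totals → C:10, H:17, N:1, O:5.

C10H17NO5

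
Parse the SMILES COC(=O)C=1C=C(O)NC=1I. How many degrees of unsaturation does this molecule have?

Molecular formula: C6H6INO3.
DoU = (2C + 2 + N − H − X) / 2, where X is the halogen count and O/S are ignored.
    = (2·6 + 2 + 1 − 6 − 1) / 2 = 8 / 2 = 4.

4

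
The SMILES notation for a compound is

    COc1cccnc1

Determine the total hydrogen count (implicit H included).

Walk through each heavy atom and fill implicit hydrogens from standard valence (C 4, N 3, O 2, S 2, halogen 1); for lowercase aromatic atoms, an aromatic c carries 1 H when it has two neighbours and 0 H with three, and aromatic n carries 0 H:
  atom 1: C, bond orders sum to 1 (valence 4) → 3 H
  atom 2: O, bond orders sum to 2 (valence 2) → 0 H
  atom 3: aromatic c, 3 neighbours → 0 H
  atom 4: aromatic c, 2 neighbours → 1 H
  atom 5: aromatic c, 2 neighbours → 1 H
  atom 6: aromatic c, 2 neighbours → 1 H
  atom 7: aromatic n, 2 neighbours → 0 H
  atom 8: aromatic c, 2 neighbours → 1 H
Total hydrogens: 7.

7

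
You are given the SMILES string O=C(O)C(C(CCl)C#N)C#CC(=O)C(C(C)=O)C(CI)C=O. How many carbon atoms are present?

14

Count every carbon token in the SMILES (each C, including those in ring-closure positions and inside branches).
Carbon count: 14.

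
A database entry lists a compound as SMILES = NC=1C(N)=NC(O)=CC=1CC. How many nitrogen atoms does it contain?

3

Scan the SMILES for N atoms (remember two-letter symbols like Cl and Br are single atoms).
Nitrogen count: 3.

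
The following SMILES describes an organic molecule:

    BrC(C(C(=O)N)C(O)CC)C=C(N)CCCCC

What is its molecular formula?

C13H25BrN2O2

Walk through each heavy atom and fill implicit hydrogens from standard valence (C 4, N 3, O 2, S 2, halogen 1):
  atom 1: Br (halogen, monovalent) → 0 H
  atom 2: C, bond orders sum to 3 (valence 4) → 1 H
  atom 3: C, bond orders sum to 3 (valence 4) → 1 H
  atom 4: C, bond orders sum to 4 (valence 4) → 0 H
  atom 5: O, bond orders sum to 2 (valence 2) → 0 H
  atom 6: N, bond orders sum to 1 (valence 3) → 2 H
  atom 7: C, bond orders sum to 3 (valence 4) → 1 H
  atom 8: O, bond orders sum to 1 (valence 2) → 1 H
  atom 9: C, bond orders sum to 2 (valence 4) → 2 H
  atom 10: C, bond orders sum to 1 (valence 4) → 3 H
  atom 11: C, bond orders sum to 3 (valence 4) → 1 H
  atom 12: C, bond orders sum to 4 (valence 4) → 0 H
  atom 13: N, bond orders sum to 1 (valence 3) → 2 H
  atom 14: C, bond orders sum to 2 (valence 4) → 2 H
  atom 15: C, bond orders sum to 2 (valence 4) → 2 H
  atom 16: C, bond orders sum to 2 (valence 4) → 2 H
  atom 17: C, bond orders sum to 2 (valence 4) → 2 H
  atom 18: C, bond orders sum to 1 (valence 4) → 3 H
Totals → C:13, H:25, Br:1, N:2, O:2.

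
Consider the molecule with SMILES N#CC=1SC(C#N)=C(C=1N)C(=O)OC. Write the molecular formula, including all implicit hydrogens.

C8H5N3O2S

Walk through each heavy atom and fill implicit hydrogens from standard valence (C 4, N 3, O 2, S 2, halogen 1):
  atom 1: N, bond orders sum to 3 (valence 3) → 0 H
  atom 2: C, bond orders sum to 4 (valence 4) → 0 H
  atom 3: C, bond orders sum to 4 (valence 4) → 0 H
  atom 4: S, bond orders sum to 2 (valence 2) → 0 H
  atom 5: C, bond orders sum to 4 (valence 4) → 0 H
  atom 6: C, bond orders sum to 4 (valence 4) → 0 H
  atom 7: N, bond orders sum to 3 (valence 3) → 0 H
  atom 8: C, bond orders sum to 4 (valence 4) → 0 H
  atom 9: C, bond orders sum to 4 (valence 4) → 0 H
  atom 10: N, bond orders sum to 1 (valence 3) → 2 H
  atom 11: C, bond orders sum to 4 (valence 4) → 0 H
  atom 12: O, bond orders sum to 2 (valence 2) → 0 H
  atom 13: O, bond orders sum to 2 (valence 2) → 0 H
  atom 14: C, bond orders sum to 1 (valence 4) → 3 H
Totals → C:8, H:5, N:3, O:2, S:1.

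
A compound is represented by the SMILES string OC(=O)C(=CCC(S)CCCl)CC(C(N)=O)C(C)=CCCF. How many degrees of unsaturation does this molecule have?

4

Degree of unsaturation = (number of rings) + (number of π bonds).
Ring closures in the SMILES: 0.
π bonds: 4 double bonds (each 1 DoU) → 4 DoU from unsaturation.
Total DoU = 0 + 4 = 4.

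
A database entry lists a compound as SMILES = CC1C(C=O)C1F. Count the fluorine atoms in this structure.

1

Scan the SMILES for F atoms (remember two-letter symbols like Cl and Br are single atoms).
Fluorine count: 1.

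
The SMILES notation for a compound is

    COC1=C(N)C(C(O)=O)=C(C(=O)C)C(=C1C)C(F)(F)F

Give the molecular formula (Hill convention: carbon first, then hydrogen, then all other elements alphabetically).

Walk through each heavy atom and fill implicit hydrogens from standard valence (C 4, N 3, O 2, S 2, halogen 1):
  atom 1: C, bond orders sum to 1 (valence 4) → 3 H
  atom 2: O, bond orders sum to 2 (valence 2) → 0 H
  atom 3: C, bond orders sum to 4 (valence 4) → 0 H
  atom 4: C, bond orders sum to 4 (valence 4) → 0 H
  atom 5: N, bond orders sum to 1 (valence 3) → 2 H
  atom 6: C, bond orders sum to 4 (valence 4) → 0 H
  atom 7: C, bond orders sum to 4 (valence 4) → 0 H
  atom 8: O, bond orders sum to 1 (valence 2) → 1 H
  atom 9: O, bond orders sum to 2 (valence 2) → 0 H
  atom 10: C, bond orders sum to 4 (valence 4) → 0 H
  atom 11: C, bond orders sum to 4 (valence 4) → 0 H
  atom 12: O, bond orders sum to 2 (valence 2) → 0 H
  atom 13: C, bond orders sum to 1 (valence 4) → 3 H
  atom 14: C, bond orders sum to 4 (valence 4) → 0 H
  atom 15: C, bond orders sum to 4 (valence 4) → 0 H
  atom 16: C, bond orders sum to 1 (valence 4) → 3 H
  atom 17: C, bond orders sum to 4 (valence 4) → 0 H
  atom 18: F (halogen, monovalent) → 0 H
  atom 19: F (halogen, monovalent) → 0 H
  atom 20: F (halogen, monovalent) → 0 H
Totals → C:12, H:12, F:3, N:1, O:4.

C12H12F3NO4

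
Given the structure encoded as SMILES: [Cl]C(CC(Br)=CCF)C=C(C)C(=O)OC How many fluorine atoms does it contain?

Scan the SMILES for F atoms (remember two-letter symbols like Cl and Br are single atoms).
Fluorine count: 1.

1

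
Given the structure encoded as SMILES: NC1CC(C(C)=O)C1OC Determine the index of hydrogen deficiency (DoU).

2

Degree of unsaturation = (number of rings) + (number of π bonds).
Ring closures in the SMILES: 1.
π bonds: 1 double bond (each 1 DoU) → 1 DoU from unsaturation.
Total DoU = 1 + 1 = 2.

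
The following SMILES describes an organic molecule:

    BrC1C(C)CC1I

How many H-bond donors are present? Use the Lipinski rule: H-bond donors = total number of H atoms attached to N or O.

0

Donors: find every N or O and count the H atoms it carries.
  (no N or O atoms present)
Lipinski HBD = 0.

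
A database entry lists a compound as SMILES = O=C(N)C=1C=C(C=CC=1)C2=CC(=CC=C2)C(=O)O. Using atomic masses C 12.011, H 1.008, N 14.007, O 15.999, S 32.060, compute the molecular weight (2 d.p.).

241.25 g/mol

First, the molecular formula is C14H11NO3 (counting implicit H from valence).
  C: 14 × 12.011 = 168.154
  H: 11 × 1.008 = 11.088
  N: 1 × 14.007 = 14.007
  O: 3 × 15.999 = 47.997
Sum: 14×12.011 + 11×1.008 + 1×14.007 + 3×15.999 = 241.246 → 241.25 g/mol.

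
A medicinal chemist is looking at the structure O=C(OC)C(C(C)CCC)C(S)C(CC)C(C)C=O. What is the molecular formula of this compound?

Walk through each heavy atom and fill implicit hydrogens from standard valence (C 4, N 3, O 2, S 2, halogen 1):
  atom 1: O, bond orders sum to 2 (valence 2) → 0 H
  atom 2: C, bond orders sum to 4 (valence 4) → 0 H
  atom 3: O, bond orders sum to 2 (valence 2) → 0 H
  atom 4: C, bond orders sum to 1 (valence 4) → 3 H
  atom 5: C, bond orders sum to 3 (valence 4) → 1 H
  atom 6: C, bond orders sum to 3 (valence 4) → 1 H
  atom 7: C, bond orders sum to 1 (valence 4) → 3 H
  atom 8: C, bond orders sum to 2 (valence 4) → 2 H
  atom 9: C, bond orders sum to 2 (valence 4) → 2 H
  atom 10: C, bond orders sum to 1 (valence 4) → 3 H
  atom 11: C, bond orders sum to 3 (valence 4) → 1 H
  atom 12: S, bond orders sum to 1 (valence 2) → 1 H
  atom 13: C, bond orders sum to 3 (valence 4) → 1 H
  atom 14: C, bond orders sum to 2 (valence 4) → 2 H
  atom 15: C, bond orders sum to 1 (valence 4) → 3 H
  atom 16: C, bond orders sum to 3 (valence 4) → 1 H
  atom 17: C, bond orders sum to 1 (valence 4) → 3 H
  atom 18: C, bond orders sum to 3 (valence 4) → 1 H
  atom 19: O, bond orders sum to 2 (valence 2) → 0 H
Totals → C:15, H:28, O:3, S:1.
In Hill order: C15H28O3S.

C15H28O3S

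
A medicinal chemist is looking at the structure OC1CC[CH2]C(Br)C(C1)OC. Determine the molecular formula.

Walk through each heavy atom and fill implicit hydrogens from standard valence (C 4, N 3, O 2, S 2, halogen 1):
  atom 1: O, bond orders sum to 1 (valence 2) → 1 H
  atom 2: C, bond orders sum to 3 (valence 4) → 1 H
  atom 3: C, bond orders sum to 2 (valence 4) → 2 H
  atom 4: C, bond orders sum to 2 (valence 4) → 2 H
  atom 5: C with explicit H count 2
  atom 6: C, bond orders sum to 3 (valence 4) → 1 H
  atom 7: Br (halogen, monovalent) → 0 H
  atom 8: C, bond orders sum to 3 (valence 4) → 1 H
  atom 9: C, bond orders sum to 2 (valence 4) → 2 H
  atom 10: O, bond orders sum to 2 (valence 2) → 0 H
  atom 11: C, bond orders sum to 1 (valence 4) → 3 H
Totals → C:8, H:15, Br:1, O:2.
In Hill order: C8H15BrO2.

C8H15BrO2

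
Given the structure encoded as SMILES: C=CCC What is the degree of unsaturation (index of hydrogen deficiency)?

Degree of unsaturation = (number of rings) + (number of π bonds).
Ring closures in the SMILES: 0.
π bonds: 1 double bond (each 1 DoU) → 1 DoU from unsaturation.
Total DoU = 0 + 1 = 1.

1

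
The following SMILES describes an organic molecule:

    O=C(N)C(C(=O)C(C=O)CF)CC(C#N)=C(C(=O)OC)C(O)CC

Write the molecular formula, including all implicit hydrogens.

Walk through each heavy atom and fill implicit hydrogens from standard valence (C 4, N 3, O 2, S 2, halogen 1):
  atom 1: O, bond orders sum to 2 (valence 2) → 0 H
  atom 2: C, bond orders sum to 4 (valence 4) → 0 H
  atom 3: N, bond orders sum to 1 (valence 3) → 2 H
  atom 4: C, bond orders sum to 3 (valence 4) → 1 H
  atom 5: C, bond orders sum to 4 (valence 4) → 0 H
  atom 6: O, bond orders sum to 2 (valence 2) → 0 H
  atom 7: C, bond orders sum to 3 (valence 4) → 1 H
  atom 8: C, bond orders sum to 3 (valence 4) → 1 H
  atom 9: O, bond orders sum to 2 (valence 2) → 0 H
  atom 10: C, bond orders sum to 2 (valence 4) → 2 H
  atom 11: F (halogen, monovalent) → 0 H
  atom 12: C, bond orders sum to 2 (valence 4) → 2 H
  atom 13: C, bond orders sum to 4 (valence 4) → 0 H
  atom 14: C, bond orders sum to 4 (valence 4) → 0 H
  atom 15: N, bond orders sum to 3 (valence 3) → 0 H
  atom 16: C, bond orders sum to 4 (valence 4) → 0 H
  atom 17: C, bond orders sum to 4 (valence 4) → 0 H
  atom 18: O, bond orders sum to 2 (valence 2) → 0 H
  atom 19: O, bond orders sum to 2 (valence 2) → 0 H
  atom 20: C, bond orders sum to 1 (valence 4) → 3 H
  atom 21: C, bond orders sum to 3 (valence 4) → 1 H
  atom 22: O, bond orders sum to 1 (valence 2) → 1 H
  atom 23: C, bond orders sum to 2 (valence 4) → 2 H
  atom 24: C, bond orders sum to 1 (valence 4) → 3 H
Totals → C:15, H:19, F:1, N:2, O:6.

C15H19FN2O6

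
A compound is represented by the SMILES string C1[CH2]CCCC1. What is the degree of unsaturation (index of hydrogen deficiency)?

Molecular formula: C6H12.
DoU = (2C + 2 + N − H − X) / 2, where X is the halogen count and O/S are ignored.
    = (2·6 + 2 + 0 − 12 − 0) / 2 = 2 / 2 = 1.

1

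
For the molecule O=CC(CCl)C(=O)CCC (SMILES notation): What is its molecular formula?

C7H11ClO2

Walk through each heavy atom and fill implicit hydrogens from standard valence (C 4, N 3, O 2, S 2, halogen 1):
  atom 1: O, bond orders sum to 2 (valence 2) → 0 H
  atom 2: C, bond orders sum to 3 (valence 4) → 1 H
  atom 3: C, bond orders sum to 3 (valence 4) → 1 H
  atom 4: C, bond orders sum to 2 (valence 4) → 2 H
  atom 5: Cl (halogen, monovalent) → 0 H
  atom 6: C, bond orders sum to 4 (valence 4) → 0 H
  atom 7: O, bond orders sum to 2 (valence 2) → 0 H
  atom 8: C, bond orders sum to 2 (valence 4) → 2 H
  atom 9: C, bond orders sum to 2 (valence 4) → 2 H
  atom 10: C, bond orders sum to 1 (valence 4) → 3 H
Totals → C:7, H:11, Cl:1, O:2.
In Hill order: C7H11ClO2.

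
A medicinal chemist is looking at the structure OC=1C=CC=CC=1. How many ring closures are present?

In SMILES, each pair of matching ring-closure digits denotes one ring-closing bond; the number of such bonds equals the number of independent rings.
Ring-closure bonds here: 1.

1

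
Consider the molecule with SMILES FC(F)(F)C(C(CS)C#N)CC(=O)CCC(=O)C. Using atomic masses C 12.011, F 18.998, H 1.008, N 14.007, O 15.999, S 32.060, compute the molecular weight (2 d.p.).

281.29 g/mol

First, the molecular formula is C11H14F3NO2S (counting implicit H from valence).
  C: 11 × 12.011 = 132.121
  F: 3 × 18.998 = 56.994
  H: 14 × 1.008 = 14.112
  N: 1 × 14.007 = 14.007
  O: 2 × 15.999 = 31.998
  S: 1 × 32.060 = 32.060
Sum: 11×12.011 + 3×18.998 + 14×1.008 + 1×14.007 + 2×15.999 + 1×32.060 = 281.292 → 281.29 g/mol.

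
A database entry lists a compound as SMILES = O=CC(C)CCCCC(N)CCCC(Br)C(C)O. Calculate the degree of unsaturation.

1

Molecular formula: C14H28BrNO2.
DoU = (2C + 2 + N − H − X) / 2, where X is the halogen count and O/S are ignored.
    = (2·14 + 2 + 1 − 28 − 1) / 2 = 2 / 2 = 1.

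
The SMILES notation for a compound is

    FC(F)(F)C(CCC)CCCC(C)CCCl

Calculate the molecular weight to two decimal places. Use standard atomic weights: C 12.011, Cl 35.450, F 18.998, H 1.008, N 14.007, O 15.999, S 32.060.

258.75 g/mol

First, the molecular formula is C12H22ClF3 (counting implicit H from valence).
  C: 12 × 12.011 = 144.132
  Cl: 1 × 35.450 = 35.450
  F: 3 × 18.998 = 56.994
  H: 22 × 1.008 = 22.176
Sum: 12×12.011 + 1×35.450 + 3×18.998 + 22×1.008 = 258.752 → 258.75 g/mol.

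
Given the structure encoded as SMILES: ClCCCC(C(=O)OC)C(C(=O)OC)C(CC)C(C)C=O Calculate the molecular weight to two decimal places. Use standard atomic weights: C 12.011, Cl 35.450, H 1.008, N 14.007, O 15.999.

320.81 g/mol

First, the molecular formula is C15H25ClO5 (counting implicit H from valence).
  C: 15 × 12.011 = 180.165
  Cl: 1 × 35.450 = 35.450
  H: 25 × 1.008 = 25.200
  O: 5 × 15.999 = 79.995
Sum: 15×12.011 + 1×35.450 + 25×1.008 + 5×15.999 = 320.810 → 320.81 g/mol.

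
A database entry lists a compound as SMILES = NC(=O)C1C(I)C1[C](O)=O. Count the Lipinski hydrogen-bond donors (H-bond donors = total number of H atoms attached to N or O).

Donors: find every N or O and count the H atoms it carries.
  atom 1 (N): bond orders sum to 1 → 2 H
  atom 3 (O): bond orders sum to 2 → 0 H
  atom 9 (O): bond orders sum to 1 → 1 H
  atom 10 (O): bond orders sum to 2 → 0 H
Lipinski HBD = 3.

3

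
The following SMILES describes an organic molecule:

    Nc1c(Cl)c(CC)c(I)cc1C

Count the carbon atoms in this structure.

Count every carbon token in the SMILES (each C, including those in ring-closure positions and inside branches).
Carbon count: 9.

9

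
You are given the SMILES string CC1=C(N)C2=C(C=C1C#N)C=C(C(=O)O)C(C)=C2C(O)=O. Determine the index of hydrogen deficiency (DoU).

Molecular formula: C15H12N2O4.
DoU = (2C + 2 + N − H − X) / 2, where X is the halogen count and O/S are ignored.
    = (2·15 + 2 + 2 − 12 − 0) / 2 = 22 / 2 = 11.

11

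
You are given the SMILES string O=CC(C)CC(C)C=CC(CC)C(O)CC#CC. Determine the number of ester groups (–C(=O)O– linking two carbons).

0

Scan the SMILES for the ester motif — none present.
Groups that are present: 1 aldehyde, 1 alkene, 1 alkyne, 1 hydroxyl.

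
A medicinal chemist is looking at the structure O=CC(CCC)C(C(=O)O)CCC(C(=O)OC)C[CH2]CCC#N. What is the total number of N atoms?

1

Scan the SMILES for N atoms (remember two-letter symbols like Cl and Br are single atoms).
Nitrogen count: 1.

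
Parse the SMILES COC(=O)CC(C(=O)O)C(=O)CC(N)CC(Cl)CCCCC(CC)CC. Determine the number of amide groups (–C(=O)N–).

0

Scan the SMILES for the amide motif — none present.
Groups that are present: 1 carboxylic acid, 1 ester, 1 ketone, 1 primary amine.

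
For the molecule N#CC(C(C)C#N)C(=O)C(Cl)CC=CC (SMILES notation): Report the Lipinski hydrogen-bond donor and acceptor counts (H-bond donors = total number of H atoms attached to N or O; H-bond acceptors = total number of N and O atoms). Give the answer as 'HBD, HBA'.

0, 3

Donors: find every N or O and count the H atoms it carries.
  atom 1 (N): bond orders sum to 3 → 0 H
  atom 7 (N): bond orders sum to 3 → 0 H
  atom 9 (O): bond orders sum to 2 → 0 H
Lipinski HBD = 0.
Acceptors: N atoms = 2, O atoms = 1 → HBA = 3.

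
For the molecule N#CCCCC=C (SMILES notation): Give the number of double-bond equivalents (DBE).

Molecular formula: C6H9N.
DoU = (2C + 2 + N − H − X) / 2, where X is the halogen count and O/S are ignored.
    = (2·6 + 2 + 1 − 9 − 0) / 2 = 6 / 2 = 3.

3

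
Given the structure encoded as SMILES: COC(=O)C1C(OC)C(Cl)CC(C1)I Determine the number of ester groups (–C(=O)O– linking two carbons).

1

The ester motif appears at heavy-atom position 3 in the SMILES.
Other groups present: 1 ether.
Ester count: 1.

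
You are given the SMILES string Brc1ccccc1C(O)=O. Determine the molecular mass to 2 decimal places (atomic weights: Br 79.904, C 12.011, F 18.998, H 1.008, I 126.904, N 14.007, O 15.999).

201.02 g/mol

First, the molecular formula is C7H5BrO2 (counting implicit H from valence).
  Br: 1 × 79.904 = 79.904
  C: 7 × 12.011 = 84.077
  H: 5 × 1.008 = 5.040
  O: 2 × 15.999 = 31.998
Sum: 1×79.904 + 7×12.011 + 5×1.008 + 2×15.999 = 201.019 → 201.02 g/mol.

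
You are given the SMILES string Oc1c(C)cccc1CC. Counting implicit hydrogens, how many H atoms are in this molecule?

12

Walk through each heavy atom and fill implicit hydrogens from standard valence (C 4, N 3, O 2, S 2, halogen 1); for lowercase aromatic atoms, an aromatic c carries 1 H when it has two neighbours and 0 H with three, and aromatic n carries 0 H:
  atom 1: O, bond orders sum to 1 (valence 2) → 1 H
  atom 2: aromatic c, 3 neighbours → 0 H
  atom 3: aromatic c, 3 neighbours → 0 H
  atom 4: C, bond orders sum to 1 (valence 4) → 3 H
  atom 5: aromatic c, 2 neighbours → 1 H
  atom 6: aromatic c, 2 neighbours → 1 H
  atom 7: aromatic c, 2 neighbours → 1 H
  atom 8: aromatic c, 3 neighbours → 0 H
  atom 9: C, bond orders sum to 2 (valence 4) → 2 H
  atom 10: C, bond orders sum to 1 (valence 4) → 3 H
Total hydrogens: 12.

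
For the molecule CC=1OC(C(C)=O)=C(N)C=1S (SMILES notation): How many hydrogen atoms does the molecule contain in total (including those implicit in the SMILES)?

9

Walk through each heavy atom and fill implicit hydrogens from standard valence (C 4, N 3, O 2, S 2, halogen 1):
  atom 1: C, bond orders sum to 1 (valence 4) → 3 H
  atom 2: C, bond orders sum to 4 (valence 4) → 0 H
  atom 3: O, bond orders sum to 2 (valence 2) → 0 H
  atom 4: C, bond orders sum to 4 (valence 4) → 0 H
  atom 5: C, bond orders sum to 4 (valence 4) → 0 H
  atom 6: C, bond orders sum to 1 (valence 4) → 3 H
  atom 7: O, bond orders sum to 2 (valence 2) → 0 H
  atom 8: C, bond orders sum to 4 (valence 4) → 0 H
  atom 9: N, bond orders sum to 1 (valence 3) → 2 H
  atom 10: C, bond orders sum to 4 (valence 4) → 0 H
  atom 11: S, bond orders sum to 1 (valence 2) → 1 H
Total hydrogens: 9.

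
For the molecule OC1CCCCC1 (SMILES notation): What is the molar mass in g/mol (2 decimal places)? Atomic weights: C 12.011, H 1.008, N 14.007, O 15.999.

First, the molecular formula is C6H12O (counting implicit H from valence).
  C: 6 × 12.011 = 72.066
  H: 12 × 1.008 = 12.096
  O: 1 × 15.999 = 15.999
Sum: 6×12.011 + 12×1.008 + 1×15.999 = 100.161 → 100.16 g/mol.

100.16 g/mol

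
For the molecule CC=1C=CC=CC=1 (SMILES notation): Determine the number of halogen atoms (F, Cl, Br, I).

0

Scan the SMILES for the halogen motif — none present.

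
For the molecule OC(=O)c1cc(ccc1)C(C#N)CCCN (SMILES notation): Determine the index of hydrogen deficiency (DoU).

7

Molecular formula: C12H14N2O2.
DoU = (2C + 2 + N − H − X) / 2, where X is the halogen count and O/S are ignored.
    = (2·12 + 2 + 2 − 14 − 0) / 2 = 14 / 2 = 7.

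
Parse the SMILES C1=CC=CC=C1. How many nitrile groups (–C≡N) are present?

0

Scan the SMILES for the nitrile motif — none present.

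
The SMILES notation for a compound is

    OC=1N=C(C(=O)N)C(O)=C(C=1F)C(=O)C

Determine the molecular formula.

C8H7FN2O4

Walk through each heavy atom and fill implicit hydrogens from standard valence (C 4, N 3, O 2, S 2, halogen 1):
  atom 1: O, bond orders sum to 1 (valence 2) → 1 H
  atom 2: C, bond orders sum to 4 (valence 4) → 0 H
  atom 3: N, bond orders sum to 3 (valence 3) → 0 H
  atom 4: C, bond orders sum to 4 (valence 4) → 0 H
  atom 5: C, bond orders sum to 4 (valence 4) → 0 H
  atom 6: O, bond orders sum to 2 (valence 2) → 0 H
  atom 7: N, bond orders sum to 1 (valence 3) → 2 H
  atom 8: C, bond orders sum to 4 (valence 4) → 0 H
  atom 9: O, bond orders sum to 1 (valence 2) → 1 H
  atom 10: C, bond orders sum to 4 (valence 4) → 0 H
  atom 11: C, bond orders sum to 4 (valence 4) → 0 H
  atom 12: F (halogen, monovalent) → 0 H
  atom 13: C, bond orders sum to 4 (valence 4) → 0 H
  atom 14: O, bond orders sum to 2 (valence 2) → 0 H
  atom 15: C, bond orders sum to 1 (valence 4) → 3 H
Totals → C:8, H:7, F:1, N:2, O:4.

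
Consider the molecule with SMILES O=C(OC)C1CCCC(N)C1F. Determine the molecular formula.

Walk through each heavy atom and fill implicit hydrogens from standard valence (C 4, N 3, O 2, S 2, halogen 1):
  atom 1: O, bond orders sum to 2 (valence 2) → 0 H
  atom 2: C, bond orders sum to 4 (valence 4) → 0 H
  atom 3: O, bond orders sum to 2 (valence 2) → 0 H
  atom 4: C, bond orders sum to 1 (valence 4) → 3 H
  atom 5: C, bond orders sum to 3 (valence 4) → 1 H
  atom 6: C, bond orders sum to 2 (valence 4) → 2 H
  atom 7: C, bond orders sum to 2 (valence 4) → 2 H
  atom 8: C, bond orders sum to 2 (valence 4) → 2 H
  atom 9: C, bond orders sum to 3 (valence 4) → 1 H
  atom 10: N, bond orders sum to 1 (valence 3) → 2 H
  atom 11: C, bond orders sum to 3 (valence 4) → 1 H
  atom 12: F (halogen, monovalent) → 0 H
Totals → C:8, H:14, F:1, N:1, O:2.

C8H14FNO2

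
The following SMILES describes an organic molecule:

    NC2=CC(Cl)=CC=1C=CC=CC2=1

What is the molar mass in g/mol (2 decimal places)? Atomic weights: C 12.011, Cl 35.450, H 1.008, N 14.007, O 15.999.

177.63 g/mol

First, the molecular formula is C10H8ClN (counting implicit H from valence).
  C: 10 × 12.011 = 120.110
  Cl: 1 × 35.450 = 35.450
  H: 8 × 1.008 = 8.064
  N: 1 × 14.007 = 14.007
Sum: 10×12.011 + 1×35.450 + 8×1.008 + 1×14.007 = 177.631 → 177.63 g/mol.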